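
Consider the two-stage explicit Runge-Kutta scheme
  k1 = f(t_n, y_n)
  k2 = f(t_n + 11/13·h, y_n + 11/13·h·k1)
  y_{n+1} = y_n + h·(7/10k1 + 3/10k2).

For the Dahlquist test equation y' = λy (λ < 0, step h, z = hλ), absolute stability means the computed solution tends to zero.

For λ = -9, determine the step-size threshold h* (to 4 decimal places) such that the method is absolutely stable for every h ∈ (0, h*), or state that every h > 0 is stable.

(-3.9394,0); λ=-9 ⇒ h* = (130/33)/9 = 0.4377.

Test eqn y'=λy, z=hλ:
  k1=λy_n ⇒ h·k1=z·y_n;  k2=λ(1+11/13z)y_n ⇒ h·k2=z(1+11/13z)y_n
  y_{n+1}/y_n = 1 + 7/10z + 3/10z(1+11/13z) = 1 + z + 33/130z²
  ⇒ R(z) = 1 + z + 33/130z².

Solve |R(x)|<1 on ℝ⁻.
x=-1.08: |R|=0.2161
R=1: x+33/130x²=0 ⇒ x=−130/33=-3.9394; min R=1−1/(4·33/130)=0.0152>−1
Confirm numerically:
  x=-3.908: |R|=0.96886 <1
  x=-3.621: |R|=0.70734 <1
  x=-3.398: |R|=0.53301 <1
  x=-3.054: |R|=0.31360 <1
  x=-4.305: |R|=1.39954 >1
  x=-4.178: |R|=1.25306 >1
So |R|<1 on (-3.9394, 0).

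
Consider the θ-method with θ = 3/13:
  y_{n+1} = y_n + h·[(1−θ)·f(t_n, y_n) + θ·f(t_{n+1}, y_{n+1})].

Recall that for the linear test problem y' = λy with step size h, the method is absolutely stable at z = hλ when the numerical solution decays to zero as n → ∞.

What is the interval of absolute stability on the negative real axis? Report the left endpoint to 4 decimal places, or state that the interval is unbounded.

z∈(-3.7143,0).

With y'=λy (z=hλ):
  y_{n+1} = y_n + z·[10/13·y_n + 3/13·y_{n+1}] ⇒ (1 − 3/13z)y_{n+1} = (1 + 10/13z)y_n
  Hence R(z) = (1 + 10/13z)/(1 − 3/13z).

Need |R(x)|<1, x<0.
x=-1.09: |R|=0.1291
R=−1: 1+10/13x = −1+3/13x ⇒ -7/13x=2 ⇒ x=2/(-7/13)=-3.7143
Confirm numerically:
  x=-3.578: |R|=0.95980 <1
  x=-3.528: |R|=0.94471 <1
  x=-3.086: |R|=0.80241 <1
  x=-2.807: |R|=0.70352 <1
  x=-4.249: |R|=1.14538 >1
  x=-4.023: |R|=1.08620 >1
Stable set (-3.7143, 0).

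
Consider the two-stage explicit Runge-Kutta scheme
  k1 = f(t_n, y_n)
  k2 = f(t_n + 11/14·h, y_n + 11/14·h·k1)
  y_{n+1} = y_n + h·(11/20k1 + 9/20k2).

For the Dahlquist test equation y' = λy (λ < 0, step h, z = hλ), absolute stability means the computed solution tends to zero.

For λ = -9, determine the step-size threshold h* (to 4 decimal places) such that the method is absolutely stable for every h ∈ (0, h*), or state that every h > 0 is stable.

Test eqn y'=λy, z=hλ:
  k1=λy_n ⇒ h·k1=z·y_n;  k2=λ(1+11/14z)y_n ⇒ h·k2=z(1+11/14z)y_n
  y_{n+1}/y_n = 1 + 11/20z + 9/20z(1+11/14z) = 1 + z + 99/280z²
  so R(z) = 1 + z + 99/280z².

Solve |R(x)|<1 on ℝ⁻.
x=-0.59: |R|=0.5331
R=1: x+99/280x²=0 ⇒ x=−280/99=-2.8283; min R=1−1/(4·99/280)=0.2929>−1
Confirm numerically:
  x=-2.475: |R|=0.69085 <1
  x=-2.294: |R|=0.56665 <1
  x=-2.121: |R|=0.46959 <1
  x=-3.375: |R|=1.65240 >1
  x=-3.037: |R|=1.22412 >1
  x=-2.881: |R|=1.05370 >1
Stable set (-2.8283, 0).

(-2.8283,0); λ=-9 ⇒ h* = (280/99)/9 = 0.3143.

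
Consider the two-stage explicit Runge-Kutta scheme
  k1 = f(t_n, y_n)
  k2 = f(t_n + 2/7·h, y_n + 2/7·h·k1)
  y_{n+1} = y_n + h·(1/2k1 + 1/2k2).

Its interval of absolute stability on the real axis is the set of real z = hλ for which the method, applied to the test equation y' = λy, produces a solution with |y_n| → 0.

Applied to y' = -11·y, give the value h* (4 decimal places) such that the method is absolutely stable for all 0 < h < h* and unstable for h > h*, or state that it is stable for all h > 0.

On y'=λy, z=hλ:
  k1=λy_n ⇒ h·k1=z·y_n;  k2=λ(1+2/7z)y_n ⇒ h·k2=z(1+2/7z)y_n
  y_{n+1}/y_n = 1 + 1/2z + 1/2z(1+2/7z) = 1 + z + 1/7z²
  Hence R(z) = 1 + z + 1/7z².

Need |R(x)|<1, x<0.
x=-1.67: |R|=0.2716
R=1: x+1/7x²=0 ⇒ x=−7=-7.0000; min R=1−1/(4·1/7)=-0.7500>−1
Confirm numerically:
  x=-5.318: |R|=0.27784 <1
  x=-4.302: |R|=0.65811 <1
  x=-3.066: |R|=0.72309 <1
  x=-7.475: |R|=1.50723 >1
  x=-7.096: |R|=1.09732 >1
Stable set (-7.0000, 0).

(-7.0000,0); λ=-11 ⇒ h* = (7)/11 = 0.6364.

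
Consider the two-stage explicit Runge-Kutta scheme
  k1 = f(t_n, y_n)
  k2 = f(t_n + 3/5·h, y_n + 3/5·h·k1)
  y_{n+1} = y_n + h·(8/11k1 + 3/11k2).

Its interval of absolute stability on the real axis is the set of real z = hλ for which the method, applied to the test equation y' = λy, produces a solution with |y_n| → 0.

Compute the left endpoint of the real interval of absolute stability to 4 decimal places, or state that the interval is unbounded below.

With y'=λy (z=hλ):
  k1=λy_n ⇒ h·k1=z·y_n;  k2=λ(1+3/5z)y_n ⇒ h·k2=z(1+3/5z)y_n
  y_{n+1}/y_n = 1 + 8/11z + 3/11z(1+3/5z) = 1 + z + 9/55z²
  ⇒ R(z) = 1 + z + 9/55z².

Boundary: |R(x)|=1, x<0.
x=-1.03: |R|=0.1436
R=1: x+9/55x²=0 ⇒ x=−55/9=-6.1111; min R=1−1/(4·9/55)=-0.5278>−1
Confirm numerically:
  x=-5.208: |R|=0.23035 <1
  x=-2.598: |R|=0.49352 <1
  x=-2.497: |R|=0.47673 <1
  x=-6.514: |R|=1.42945 >1
  x=-6.406: |R|=1.30912 >1
  x=-6.185: |R|=1.07478 >1
Interval (-6.1111, 0).

z* = -6.1111.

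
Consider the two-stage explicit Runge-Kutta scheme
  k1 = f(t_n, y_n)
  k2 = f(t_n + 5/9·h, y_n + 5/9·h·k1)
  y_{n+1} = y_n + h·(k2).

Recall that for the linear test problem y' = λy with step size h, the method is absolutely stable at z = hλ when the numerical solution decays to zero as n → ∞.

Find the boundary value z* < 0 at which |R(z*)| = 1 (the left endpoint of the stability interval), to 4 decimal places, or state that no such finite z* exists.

Test eqn y'=λy, z=hλ:
  k1=λy_n ⇒ h·k1=z·y_n;  k2=λ(1+5/9z)y_n ⇒ h·k2=z(1+5/9z)y_n
  y_{n+1}/y_n = 1 + z(1+5/9z) = 1 + z + 5/9z²
  R(z) = 1 + z + 5/9z².

Solve |R(x)|<1 on ℝ⁻.
x=-0.99: |R|=0.5545
R=1: x+5/9x²=0 ⇒ x=−9/5=-1.8000; min R=1−1/(4·5/9)=0.5500>−1
Confirm numerically:
  x=-1.708: |R|=0.91270 <1
  x=-1.480: |R|=0.73689 <1
  x=-1.454: |R|=0.72051 <1
  x=-0.942: |R|=0.55098 <1
  x=-2.255: |R|=1.57001 >1
  x=-1.894: |R|=1.09891 >1
  x=-1.823: |R|=1.02329 >1
So |R|<1 on (-1.8000, 0).

z* = -1.8000.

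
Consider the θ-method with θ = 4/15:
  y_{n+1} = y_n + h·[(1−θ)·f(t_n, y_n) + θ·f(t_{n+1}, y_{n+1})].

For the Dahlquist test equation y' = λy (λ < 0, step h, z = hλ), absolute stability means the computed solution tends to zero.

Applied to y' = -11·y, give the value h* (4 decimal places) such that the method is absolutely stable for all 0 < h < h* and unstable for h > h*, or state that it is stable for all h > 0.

(-4.2857,0); λ=-11 ⇒ h* = (30/7)/11 = 0.3896.

On y'=λy, z=hλ:
  y_{n+1} = y_n + z·[11/15·y_n + 4/15·y_{n+1}] ⇒ (1 − 4/15z)y_{n+1} = (1 + 11/15z)y_n
  R(z) = (1 + 11/15z)/(1 − 4/15z).

Boundary: |R(x)|=1, x<0.
x=-1.62: |R|=0.1313
R=−1: 1+11/15x = −1+4/15x ⇒ -7/15x=2 ⇒ x=2/(-7/15)=-4.2857
Confirm numerically:
  x=-4.047: |R|=0.94642 <1
  x=-2.882: |R|=0.62960 <1
  x=-2.575: |R|=0.52668 <1
  x=-1.806: |R|=0.21895 <1
  x=-4.770: |R|=1.09947 >1
  x=-4.694: |R|=1.08462 >1
  x=-4.370: |R|=1.01817 >1
Stable set (-4.2857, 0).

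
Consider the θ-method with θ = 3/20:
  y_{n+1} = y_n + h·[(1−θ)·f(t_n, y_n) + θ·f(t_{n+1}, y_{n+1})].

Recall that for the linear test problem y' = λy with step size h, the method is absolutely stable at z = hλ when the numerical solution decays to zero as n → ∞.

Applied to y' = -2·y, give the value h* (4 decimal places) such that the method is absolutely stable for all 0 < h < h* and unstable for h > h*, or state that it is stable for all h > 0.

On y'=λy, z=hλ:
  y_{n+1} = y_n + z·[17/20·y_n + 3/20·y_{n+1}] ⇒ (1 − 3/20z)y_{n+1} = (1 + 17/20z)y_n
  ⇒ R(z) = (1 + 17/20z)/(1 − 3/20z).

Solve |R(x)|<1 on ℝ⁻.
x=-0.69: |R|=0.3747
R=−1: 1+17/20x = −1+3/20x ⇒ -7/10x=2 ⇒ x=2/(-7/10)=-2.8571
Confirm numerically:
  x=-2.780: |R|=0.96189 <1
  x=-2.255: |R|=0.68504 <1
  x=-1.936: |R|=0.50031 <1
  x=-3.350: |R|=1.22962 >1
  x=-3.309: |R|=1.21138 >1
So |R|<1 on (-2.8571, 0).

(-2.8571,0); λ=-2 ⇒ h* = (20/7)/2 = 1.4286.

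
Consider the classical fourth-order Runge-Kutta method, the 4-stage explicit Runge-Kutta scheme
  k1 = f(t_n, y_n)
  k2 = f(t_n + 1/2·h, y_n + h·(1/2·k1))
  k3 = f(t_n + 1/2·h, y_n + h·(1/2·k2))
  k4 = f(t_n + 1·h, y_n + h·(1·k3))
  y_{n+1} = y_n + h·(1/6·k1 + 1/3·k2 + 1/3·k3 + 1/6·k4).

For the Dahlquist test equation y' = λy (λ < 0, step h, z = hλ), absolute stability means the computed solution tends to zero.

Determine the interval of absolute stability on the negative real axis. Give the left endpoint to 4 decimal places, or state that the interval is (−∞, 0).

z∈(-2.7853,0).

On y'=λy, z=hλ:
  order 4, 4-stage ⇒ R(z)=1+z+z^2/2+z^3/6+z^4/24
  (e.g. R(-1.47)=0.27559, |R|=0.27559)

Find x<0 with |R(x)|<1.
x=-1.47: |R|=0.2756
|R(-2.98)|=1.3355 |R(-1.29)|=0.2997 |R(-0.71)|=0.4930
Bisect:
  x_lo=-3.1415 |R|=1.6840  x_hi=-0.2579 |R|=0.7727
  mid=-1.69972 |R|=0.27415 →hi
  mid=-2.42062 |R|=0.57571 →hi
  mid=-2.78107 |R|=0.99365 →hi
  mid=-2.96129 |R|=1.29944 →lo
  mid=-2.87118 |R|=1.13740 →lo
  mid=-2.82612 |R|=1.06332 →lo
  mid=-2.80360 |R|=1.02795 →lo
  mid=-2.79233 |R|=1.01066 →lo
  mid=-2.78670 |R|=1.00212 →lo
  mid=-2.78388 |R|=0.99788 →hi
  ...
  [-2.78547,-2.78529] ⇒ x*=-2.7853
Interval (-2.7853, 0).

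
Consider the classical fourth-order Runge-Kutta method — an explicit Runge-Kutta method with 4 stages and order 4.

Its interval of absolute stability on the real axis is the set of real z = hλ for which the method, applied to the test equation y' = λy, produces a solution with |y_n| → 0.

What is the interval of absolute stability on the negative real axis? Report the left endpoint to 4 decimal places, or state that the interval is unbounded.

z∈(-2.7853,0).

With y'=λy (z=hλ):
  order 4, 4-stage ⇒ R(z)=1+z+z^2/2+z^3/6+z^4/24
  (e.g. R(-1.16)=0.32809, |R|=0.32809)

Find x<0 with |R(x)|<1.
x=-1.16: |R|=0.3281
|R(-2.84)|=1.0857 |R(-1.84)|=0.2921 |R(-1.32)|=0.2944
Bisect:
  x_lo=-3.6798 |R|=3.4259  x_hi=-0.1921 |R|=0.8252
  mid=-1.93594 |R|=0.31399 →hi
  mid=-2.80787 |R|=1.03458 →lo
  mid=-2.37191 |R|=0.53583 →hi
  mid=-2.58989 |R|=0.74320 →hi
  mid=-2.69888 |R|=0.87734 →hi
  mid=-2.75338 |R|=0.95294 →hi
  mid=-2.78062 |R|=0.99298 →hi
  mid=-2.79425 |R|=1.01358 →lo
  mid=-2.78744 |R|=1.00323 →lo
  mid=-2.78403 |R|=0.99810 →hi
  ...
  [-2.78531,-2.78509] ⇒ x*=-2.7853
Interval (-2.7853, 0).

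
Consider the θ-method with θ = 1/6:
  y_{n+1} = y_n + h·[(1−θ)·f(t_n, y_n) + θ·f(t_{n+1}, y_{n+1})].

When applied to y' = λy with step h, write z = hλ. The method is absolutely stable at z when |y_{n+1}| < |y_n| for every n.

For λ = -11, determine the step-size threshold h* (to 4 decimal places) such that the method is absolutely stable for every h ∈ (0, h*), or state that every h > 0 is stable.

(-3.0000,0); λ=-11 ⇒ h* = (3)/11 = 0.2727.

With y'=λy (z=hλ):
  y_{n+1} = y_n + z·[5/6·y_n + 1/6·y_{n+1}] ⇒ (1 − 1/6z)y_{n+1} = (1 + 5/6z)y_n
  R(z) = (1 + 5/6z)/(1 − 1/6z).

Boundary: |R(x)|=1, x<0.
x=-1.36: |R|=0.1087
R=−1: 1+5/6x = −1+1/6x ⇒ -2/3x=2 ⇒ x=2/(-2/3)=-3.0000
Confirm numerically:
  x=-2.883: |R|=0.94732 <1
  x=-2.755: |R|=0.88806 <1
  x=-1.534: |R|=0.22166 <1
  x=-1.434: |R|=0.15738 <1
  x=-3.188: |R|=1.08185 >1
  x=-3.177: |R|=1.07715 >1
  x=-3.146: |R|=1.06385 >1
Interval (-3.0000, 0).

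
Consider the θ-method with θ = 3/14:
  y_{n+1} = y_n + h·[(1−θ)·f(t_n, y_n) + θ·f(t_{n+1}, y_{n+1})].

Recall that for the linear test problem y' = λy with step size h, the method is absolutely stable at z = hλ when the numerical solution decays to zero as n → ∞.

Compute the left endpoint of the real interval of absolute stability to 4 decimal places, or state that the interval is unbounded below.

z* = -3.5000.

Set f=λy, z=hλ:
  y_{n+1} = y_n + z·[11/14·y_n + 3/14·y_{n+1}] ⇒ (1 − 3/14z)y_{n+1} = (1 + 11/14z)y_n
  so R(z) = (1 + 11/14z)/(1 − 3/14z).

Solve |R(x)|<1 on ℝ⁻.
x=-0.67: |R|=0.4141
R=−1: 1+11/14x = −1+3/14x ⇒ -4/7x=2 ⇒ x=2/(-4/7)=-3.5000
Confirm numerically:
  x=-2.702: |R|=0.71121 <1
  x=-1.803: |R|=0.30053 <1
  x=-1.768: |R|=0.28222 <1
  x=-3.996: |R|=1.15269 >1
  x=-3.889: |R|=1.12125 >1
  x=-3.605: |R|=1.03385 >1
So |R|<1 on (-3.5000, 0).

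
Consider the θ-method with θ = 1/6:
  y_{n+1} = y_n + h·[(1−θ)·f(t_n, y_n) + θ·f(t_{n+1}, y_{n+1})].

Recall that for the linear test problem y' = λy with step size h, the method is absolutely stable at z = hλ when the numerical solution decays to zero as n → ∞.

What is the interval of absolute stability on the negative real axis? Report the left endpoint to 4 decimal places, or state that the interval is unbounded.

z∈(-3.0000,0).

With y'=λy (z=hλ):
  y_{n+1} = y_n + z·[5/6·y_n + 1/6·y_{n+1}] ⇒ (1 − 1/6z)y_{n+1} = (1 + 5/6z)y_n
  R(z) = (1 + 5/6z)/(1 − 1/6z).

Find x<0 with |R(x)|<1.
x=-0.67: |R|=0.3973
R=−1: 1+5/6x = −1+1/6x ⇒ -2/3x=2 ⇒ x=2/(-2/3)=-3.0000
Confirm numerically:
  x=-2.187: |R|=0.60278 <1
  x=-1.938: |R|=0.46485 <1
  x=-1.879: |R|=0.43089 <1
  x=-1.574: |R|=0.24690 <1
  x=-3.265: |R|=1.11441 >1
  x=-3.187: |R|=1.08142 >1
So |R|<1 on (-3.0000, 0).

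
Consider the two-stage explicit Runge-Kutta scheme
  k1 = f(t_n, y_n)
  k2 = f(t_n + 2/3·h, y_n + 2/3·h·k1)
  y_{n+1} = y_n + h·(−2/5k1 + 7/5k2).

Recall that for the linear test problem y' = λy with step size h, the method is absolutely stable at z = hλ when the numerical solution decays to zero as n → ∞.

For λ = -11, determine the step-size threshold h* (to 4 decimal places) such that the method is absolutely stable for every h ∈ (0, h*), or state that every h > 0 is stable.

(-1.0714,0); λ=-11 ⇒ h* = (15/14)/11 = 0.0974.

With y'=λy (z=hλ):
  k1=λy_n ⇒ h·k1=z·y_n;  k2=λ(1+2/3z)y_n ⇒ h·k2=z(1+2/3z)y_n
  y_{n+1}/y_n = 1 − 2/5z + 7/5z(1+2/3z) = 1 + z + 14/15z²
  ⇒ R(z) = 1 + z + 14/15z².

Solve |R(x)|<1 on ℝ⁻.
x=-1.73: |R|=2.0634
R=1: x+14/15x²=0 ⇒ x=−15/14=-1.0714; min R=1−1/(4·14/15)=0.7321>−1
Confirm numerically:
  x=-0.943: |R|=0.88697 <1
  x=-0.848: |R|=0.82316 <1
  x=-0.822: |R|=0.80864 <1
  x=-1.533: |R|=1.66042 >1
  x=-1.373: |R|=1.38645 >1
  x=-1.297: |R|=1.27306 >1
So |R|<1 on (-1.0714, 0).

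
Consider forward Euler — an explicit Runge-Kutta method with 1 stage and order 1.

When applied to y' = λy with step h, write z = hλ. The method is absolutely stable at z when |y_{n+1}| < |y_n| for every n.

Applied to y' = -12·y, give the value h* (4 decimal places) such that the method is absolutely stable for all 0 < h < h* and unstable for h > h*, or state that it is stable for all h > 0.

With y'=λy (z=hλ):
  order 1, 1-stage ⇒ R(z)=1+z
  (e.g. R(-1.7)=-0.70000, |R|=0.70000)

Find x<0 with |R(x)|<1.
x=-1.7: |R|=0.7000
|R(-1.45)|=0.4500 |R(-1.44)|=0.4400 |R(-1.09)|=0.0900
Bisect:
  x_lo=-2.7305 |R|=1.7305  x_hi=-0.1464 |R|=0.8536
  mid=-1.43842 |R|=0.43842 →hi
  mid=-2.08444 |R|=1.08444 →lo
  mid=-1.76143 |R|=0.76143 →hi
  mid=-1.92294 |R|=0.92294 →hi
  mid=-2.00369 |R|=1.00369 →lo
  mid=-1.96331 |R|=0.96331 →hi
  mid=-1.98350 |R|=0.98350 →hi
  mid=-1.99359 |R|=0.99359 →hi
  mid=-1.99864 |R|=0.99864 →hi
  mid=-2.00117 |R|=1.00117 →lo
  ...
  [-2.00006,-1.99990] ⇒ x*=-2.0000
Interval (-2.0000, 0).

(-2.0000,0); λ=-12 ⇒ h* = 0.1667.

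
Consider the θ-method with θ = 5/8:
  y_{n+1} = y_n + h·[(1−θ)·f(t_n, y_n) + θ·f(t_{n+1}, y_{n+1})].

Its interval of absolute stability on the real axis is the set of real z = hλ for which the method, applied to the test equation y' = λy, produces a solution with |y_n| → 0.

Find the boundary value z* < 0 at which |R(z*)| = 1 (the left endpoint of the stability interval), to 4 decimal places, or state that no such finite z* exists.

Set f=λy, z=hλ:
  y_{n+1} = y_n + z·[3/8·y_n + 5/8·y_{n+1}] ⇒ (1 − 5/8z)y_{n+1} = (1 + 3/8z)y_n
  Hence R(z) = (1 + 3/8z)/(1 − 5/8z).

Boundary: |R(x)|=1, x<0.
x=-1.45: |R|=0.2393
x=-2: |R|=0.1111
x=-10: |R|=0.3793
x=-100: |R|=0.5748
θ=5/8≥1/2 ⇒ |1+3/8x|<|1−5/8x| ∀x<0 ⇒ unbounded interval.

interval (−∞, 0).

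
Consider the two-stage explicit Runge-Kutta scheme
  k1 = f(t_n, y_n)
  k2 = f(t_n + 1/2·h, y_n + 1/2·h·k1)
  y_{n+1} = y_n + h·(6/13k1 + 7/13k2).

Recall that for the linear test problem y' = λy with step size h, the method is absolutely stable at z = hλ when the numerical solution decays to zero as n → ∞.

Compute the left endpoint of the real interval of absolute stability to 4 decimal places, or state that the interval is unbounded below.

left endpoint -3.7143.

With y'=λy (z=hλ):
  k1=λy_n ⇒ h·k1=z·y_n;  k2=λ(1+1/2z)y_n ⇒ h·k2=z(1+1/2z)y_n
  y_{n+1}/y_n = 1 + 6/13z + 7/13z(1+1/2z) = 1 + z + 7/26z²
  R(z) = 1 + z + 7/26z².

Boundary: |R(x)|=1, x<0.
x=-0.52: |R|=0.5528
R=1: x+7/26x²=0 ⇒ x=−26/7=-3.7143; min R=1−1/(4·7/26)=0.0714>−1
Confirm numerically:
  x=-3.587: |R|=0.87708 <1
  x=-2.103: |R|=0.08770 <1
  x=-1.979: |R|=0.07543 <1
  x=-4.226: |R|=1.58221 >1
  x=-4.218: |R|=1.57203 >1
  x=-3.791: |R|=1.07830 >1
Interval (-3.7143, 0).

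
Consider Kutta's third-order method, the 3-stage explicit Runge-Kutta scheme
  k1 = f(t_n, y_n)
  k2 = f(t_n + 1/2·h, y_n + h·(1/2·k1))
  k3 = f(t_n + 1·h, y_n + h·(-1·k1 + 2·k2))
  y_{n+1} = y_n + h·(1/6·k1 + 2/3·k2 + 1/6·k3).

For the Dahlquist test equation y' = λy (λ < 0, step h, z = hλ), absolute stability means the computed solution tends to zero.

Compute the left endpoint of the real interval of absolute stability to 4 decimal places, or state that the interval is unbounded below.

left endpoint -2.5127.

Test eqn y'=λy, z=hλ:
  order 3, 3-stage ⇒ R(z)=1+z+z^2/2+z^3/6
  (e.g. R(-1.31)=0.17337, |R|=0.17337)

Find x<0 with |R(x)|<1.
x=-1.31: |R|=0.1734
|R(-2.44)|=0.8843 |R(-2.37)|=0.7802 |R(-0.76)|=0.4556
Bisect:
  x_lo=-3.2269 |R|=2.6206  x_hi=-0.0803 |R|=0.9228
  mid=-1.65360 |R|=0.04000 →hi
  mid=-2.44024 |R|=0.88469 →hi
  mid=-2.83355 |R|=1.61082 →lo
  mid=-2.63689 |R|=1.21610 →lo
  mid=-2.53856 |R|=1.04296 →lo
  mid=-2.48940 |R|=0.96203 →hi
  mid=-2.51398 |R|=1.00203 →lo
  ...
  [-2.51283,-2.51264] ⇒ x*=-2.5127
So |R|<1 on (-2.5127, 0).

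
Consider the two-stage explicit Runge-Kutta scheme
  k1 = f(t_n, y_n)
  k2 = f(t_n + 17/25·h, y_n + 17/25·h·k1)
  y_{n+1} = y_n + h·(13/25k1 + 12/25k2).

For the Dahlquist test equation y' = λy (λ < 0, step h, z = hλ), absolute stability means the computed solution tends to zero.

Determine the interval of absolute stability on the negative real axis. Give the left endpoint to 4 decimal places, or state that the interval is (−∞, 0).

Test eqn y'=λy, z=hλ:
  k1=λy_n ⇒ h·k1=z·y_n;  k2=λ(1+17/25z)y_n ⇒ h·k2=z(1+17/25z)y_n
  y_{n+1}/y_n = 1 + 13/25z + 12/25z(1+17/25z) = 1 + z + 204/625z²
  so R(z) = 1 + z + 204/625z².

Need |R(x)|<1, x<0.
x=-0.81: |R|=0.4042
R=1: x+204/625x²=0 ⇒ x=−625/204=-3.0637; min R=1−1/(4·204/625)=0.2341>−1
Confirm numerically:
  x=-2.838: |R|=0.79091 <1
  x=-2.488: |R|=0.53246 <1
  x=-2.043: |R|=0.31934 <1
  x=-1.395: |R|=0.24018 <1
  x=-3.526: |R|=1.53203 >1
  x=-3.267: |R|=1.21676 >1
  x=-3.098: |R|=1.03466 >1
Interval (-3.0637, 0).

(-3.0637, 0).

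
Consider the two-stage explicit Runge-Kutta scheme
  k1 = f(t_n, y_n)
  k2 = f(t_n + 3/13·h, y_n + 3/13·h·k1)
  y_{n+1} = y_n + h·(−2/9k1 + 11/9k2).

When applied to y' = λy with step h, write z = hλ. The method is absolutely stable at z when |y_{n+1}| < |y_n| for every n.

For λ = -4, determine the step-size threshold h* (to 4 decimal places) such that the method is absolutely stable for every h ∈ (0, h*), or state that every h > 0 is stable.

(-3.5455,0); λ=-4 ⇒ h* = (39/11)/4 = 0.8864.

On y'=λy, z=hλ:
  k1=λy_n ⇒ h·k1=z·y_n;  k2=λ(1+3/13z)y_n ⇒ h·k2=z(1+3/13z)y_n
  y_{n+1}/y_n = 1 − 2/9z + 11/9z(1+3/13z) = 1 + z + 11/39z²
  Hence R(z) = 1 + z + 11/39z².

Need |R(x)|<1, x<0.
x=-1.13: |R|=0.2302
R=1: x+11/39x²=0 ⇒ x=−39/11=-3.5455; min R=1−1/(4·11/39)=0.1136>−1
Confirm numerically:
  x=-3.264: |R|=0.74089 <1
  x=-2.604: |R|=0.30854 <1
  x=-1.906: |R|=0.11865 <1
  x=-1.837: |R|=0.11480 <1
  x=-4.129: |R|=1.67959 >1
  x=-3.850: |R|=1.33071 >1
So |R|<1 on (-3.5455, 0).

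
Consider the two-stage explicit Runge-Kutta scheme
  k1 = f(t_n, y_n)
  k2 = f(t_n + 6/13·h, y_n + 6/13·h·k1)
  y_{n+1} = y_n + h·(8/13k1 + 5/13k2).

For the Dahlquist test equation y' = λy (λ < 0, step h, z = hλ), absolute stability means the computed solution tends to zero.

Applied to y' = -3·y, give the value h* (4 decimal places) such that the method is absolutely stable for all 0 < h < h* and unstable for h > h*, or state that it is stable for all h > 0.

(-5.6333,0); λ=-3 ⇒ h* = (169/30)/3 = 1.8778.

Set f=λy, z=hλ:
  k1=λy_n ⇒ h·k1=z·y_n;  k2=λ(1+6/13z)y_n ⇒ h·k2=z(1+6/13z)y_n
  y_{n+1}/y_n = 1 + 8/13z + 5/13z(1+6/13z) = 1 + z + 30/169z²
  R(z) = 1 + z + 30/169z².

Need |R(x)|<1, x<0.
x=-1.34: |R|=0.0213
R=1: x+30/169x²=0 ⇒ x=−169/30=-5.6333; min R=1−1/(4·30/169)=-0.4083>−1
Confirm numerically:
  x=-5.150: |R|=0.55814 <1
  x=-4.042: |R|=0.14181 <1
  x=-2.553: |R|=0.39599 <1
  x=-6.133: |R|=1.54399 >1
  x=-6.072: |R|=1.47283 >1
  x=-5.916: |R|=1.29685 >1
Stable set (-5.6333, 0).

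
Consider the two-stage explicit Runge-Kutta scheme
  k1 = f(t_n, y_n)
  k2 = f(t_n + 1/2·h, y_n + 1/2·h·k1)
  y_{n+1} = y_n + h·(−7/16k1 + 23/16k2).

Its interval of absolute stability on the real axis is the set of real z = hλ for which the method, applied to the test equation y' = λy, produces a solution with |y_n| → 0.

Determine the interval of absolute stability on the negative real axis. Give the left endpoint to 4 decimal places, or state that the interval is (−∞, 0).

z∈(-1.3913,0).

Test eqn y'=λy, z=hλ:
  k1=λy_n ⇒ h·k1=z·y_n;  k2=λ(1+1/2z)y_n ⇒ h·k2=z(1+1/2z)y_n
  y_{n+1}/y_n = 1 − 7/16z + 23/16z(1+1/2z) = 1 + z + 23/32z²
  so R(z) = 1 + z + 23/32z².

Need |R(x)|<1, x<0.
x=-1.62: |R|=1.2663
R=1: x+23/32x²=0 ⇒ x=−32/23=-1.3913; min R=1−1/(4·23/32)=0.6522>−1
Confirm numerically:
  x=-0.827: |R|=0.66457 <1
  x=-0.679: |R|=0.65237 <1
  x=-0.632: |R|=0.65509 <1
  x=-1.692: |R|=1.36568 >1
  x=-1.519: |R|=1.13942 >1
  x=-1.442: |R|=1.05254 >1
Stable set (-1.3913, 0).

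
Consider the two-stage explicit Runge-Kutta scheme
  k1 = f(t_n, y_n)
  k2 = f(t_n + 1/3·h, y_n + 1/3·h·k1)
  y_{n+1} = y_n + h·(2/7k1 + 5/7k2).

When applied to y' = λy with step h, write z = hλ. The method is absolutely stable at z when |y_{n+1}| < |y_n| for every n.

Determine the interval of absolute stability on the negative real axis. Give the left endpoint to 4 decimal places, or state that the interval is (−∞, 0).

Test eqn y'=λy, z=hλ:
  k1=λy_n ⇒ h·k1=z·y_n;  k2=λ(1+1/3z)y_n ⇒ h·k2=z(1+1/3z)y_n
  y_{n+1}/y_n = 1 + 2/7z + 5/7z(1+1/3z) = 1 + z + 5/21z²
  Hence R(z) = 1 + z + 5/21z².

Boundary: |R(x)|=1, x<0.
x=-1.13: |R|=0.1740
R=1: x+5/21x²=0 ⇒ x=−21/5=-4.2000; min R=1−1/(4·5/21)=-0.0500>−1
Confirm numerically:
  x=-2.811: |R|=0.07036 <1
  x=-2.461: |R|=0.01897 <1
  x=-1.922: |R|=0.04246 <1
  x=-4.646: |R|=1.49336 >1
  x=-4.626: |R|=1.46921 >1
  x=-4.606: |R|=1.44525 >1
So |R|<1 on (-4.2000, 0).

(-4.2000, 0).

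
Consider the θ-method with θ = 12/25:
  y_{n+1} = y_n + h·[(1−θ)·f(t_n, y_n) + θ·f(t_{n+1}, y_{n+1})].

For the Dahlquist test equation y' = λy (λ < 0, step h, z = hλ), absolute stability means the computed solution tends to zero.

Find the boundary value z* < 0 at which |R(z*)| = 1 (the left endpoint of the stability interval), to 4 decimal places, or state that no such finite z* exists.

z* = -50.0000.

With y'=λy (z=hλ):
  y_{n+1} = y_n + z·[13/25·y_n + 12/25·y_{n+1}] ⇒ (1 − 12/25z)y_{n+1} = (1 + 13/25z)y_n
  Hence R(z) = (1 + 13/25z)/(1 − 12/25z).

Solve |R(x)|<1 on ℝ⁻.
x=-1.43: |R|=0.1520
R=−1: 1+13/25x = −1+12/25x ⇒ -1/25x=2 ⇒ x=2/(-1/25)=-50.0000
Confirm numerically:
  x=-42.603: |R|=0.98621 <1
  x=-36.027: |R|=0.96945 <1
  x=-33.733: |R|=0.96215 <1
  x=-30.689: |R|=0.95090 <1
  x=-50.515: |R|=1.00082 >1
  x=-50.357: |R|=1.00057 >1
  x=-50.329: |R|=1.00052 >1
So |R|<1 on (-50.0000, 0).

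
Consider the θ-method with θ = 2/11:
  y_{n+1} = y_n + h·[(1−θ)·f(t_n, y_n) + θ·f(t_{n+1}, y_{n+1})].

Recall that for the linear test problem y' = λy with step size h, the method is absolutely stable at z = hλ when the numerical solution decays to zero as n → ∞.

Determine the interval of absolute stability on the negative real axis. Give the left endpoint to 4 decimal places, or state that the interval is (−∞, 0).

Set f=λy, z=hλ:
  y_{n+1} = y_n + z·[9/11·y_n + 2/11·y_{n+1}] ⇒ (1 − 2/11z)y_{n+1} = (1 + 9/11z)y_n
  R(z) = (1 + 9/11z)/(1 − 2/11z).

Find x<0 with |R(x)|<1.
x=-0.87: |R|=0.2488
R=−1: 1+9/11x = −1+2/11x ⇒ -7/11x=2 ⇒ x=2/(-7/11)=-3.1429
Confirm numerically:
  x=-2.470: |R|=0.70452 <1
  x=-2.199: |R|=0.57092 <1
  x=-2.195: |R|=0.56888 <1
  x=-2.027: |R|=0.48113 <1
  x=-3.477: |R|=1.13028 >1
  x=-3.299: |R|=1.06211 >1
Interval (-3.1429, 0).

(-3.1429, 0).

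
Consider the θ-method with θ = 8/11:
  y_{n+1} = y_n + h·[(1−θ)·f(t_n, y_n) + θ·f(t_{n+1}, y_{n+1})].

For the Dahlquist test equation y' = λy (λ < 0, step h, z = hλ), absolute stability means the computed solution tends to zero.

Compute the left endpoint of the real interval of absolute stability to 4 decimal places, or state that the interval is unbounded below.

Test eqn y'=λy, z=hλ:
  y_{n+1} = y_n + z·[3/11·y_n + 8/11·y_{n+1}] ⇒ (1 − 8/11z)y_{n+1} = (1 + 3/11z)y_n
  so R(z) = (1 + 3/11z)/(1 − 8/11z).

Solve |R(x)|<1 on ℝ⁻.
x=-1.15: |R|=0.3738
x=-2: |R|=0.1852
x=-10: |R|=0.2088
x=-100: |R|=0.3564
θ=8/11≥1/2 ⇒ |1+3/11x|<|1−8/11x| ∀x<0 ⇒ interval (−∞,0).

unbounded; (−∞, 0).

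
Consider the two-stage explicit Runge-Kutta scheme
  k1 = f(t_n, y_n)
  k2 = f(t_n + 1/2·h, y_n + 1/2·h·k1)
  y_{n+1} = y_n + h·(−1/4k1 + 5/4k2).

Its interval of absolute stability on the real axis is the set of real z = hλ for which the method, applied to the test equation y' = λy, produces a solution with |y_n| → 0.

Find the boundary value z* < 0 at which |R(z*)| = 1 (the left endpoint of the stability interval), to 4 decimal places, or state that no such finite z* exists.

z* = -1.6000.

Test eqn y'=λy, z=hλ:
  k1=λy_n ⇒ h·k1=z·y_n;  k2=λ(1+1/2z)y_n ⇒ h·k2=z(1+1/2z)y_n
  y_{n+1}/y_n = 1 − 1/4z + 5/4z(1+1/2z) = 1 + z + 5/8z²
  R(z) = 1 + z + 5/8z².

Solve |R(x)|<1 on ℝ⁻.
x=-0.55: |R|=0.6391
R=1: x+5/8x²=0 ⇒ x=−8/5=-1.6000; min R=1−1/(4·5/8)=0.6000>−1
Confirm numerically:
  x=-1.540: |R|=0.94225 <1
  x=-1.415: |R|=0.83639 <1
  x=-1.128: |R|=0.66724 <1
  x=-0.940: |R|=0.61225 <1
  x=-1.966: |R|=1.44972 >1
  x=-1.960: |R|=1.44100 >1
  x=-1.899: |R|=1.35488 >1
Interval (-1.6000, 0).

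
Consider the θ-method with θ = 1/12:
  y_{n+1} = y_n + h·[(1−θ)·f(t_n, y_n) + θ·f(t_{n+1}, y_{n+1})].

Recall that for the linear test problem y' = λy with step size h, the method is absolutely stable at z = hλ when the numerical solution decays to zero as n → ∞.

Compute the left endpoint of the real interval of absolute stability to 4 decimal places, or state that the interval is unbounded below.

On y'=λy, z=hλ:
  y_{n+1} = y_n + z·[11/12·y_n + 1/12·y_{n+1}] ⇒ (1 − 1/12z)y_{n+1} = (1 + 11/12z)y_n
  R(z) = (1 + 11/12z)/(1 − 1/12z).

Boundary: |R(x)|=1, x<0.
x=-1.68: |R|=0.4737
R=−1: 1+11/12x = −1+1/12x ⇒ -5/6x=2 ⇒ x=2/(-5/6)=-2.4000
Confirm numerically:
  x=-2.321: |R|=0.94484 <1
  x=-2.310: |R|=0.93711 <1
  x=-2.219: |R|=0.87271 <1
  x=-1.278: |R|=0.15499 <1
  x=-2.973: |R|=1.38269 >1
  x=-2.582: |R|=1.12481 >1
So |R|<1 on (-2.4000, 0).

z* = -2.4000.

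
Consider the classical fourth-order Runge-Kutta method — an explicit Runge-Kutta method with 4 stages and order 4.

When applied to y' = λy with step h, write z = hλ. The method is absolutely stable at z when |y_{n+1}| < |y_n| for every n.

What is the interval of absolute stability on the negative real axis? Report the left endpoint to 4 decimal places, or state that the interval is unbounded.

With y'=λy (z=hλ):
  order 4, 4-stage ⇒ R(z)=1+z+z^2/2+z^3/6+z^4/24
  (e.g. R(-1.55)=0.27110, |R|=0.27110)

Boundary: |R(x)|=1, x<0.
x=-1.55: |R|=0.2711
|R(-2.96)|=1.2970 |R(-1.82)|=0.2886 |R(-1.41)|=0.2815
Bisect:
  x_lo=-3.1094 |R|=1.6092  x_hi=-0.2679 |R|=0.7650
  mid=-1.68862 |R|=0.27338 →hi
  mid=-2.39900 |R|=0.55758 →hi
  mid=-2.75419 |R|=0.95411 →hi
  mid=-2.93179 |R|=1.24429 →lo
  mid=-2.84299 |R|=1.09053 →lo
  mid=-2.79859 |R|=1.02023 →lo
  mid=-2.77639 |R|=0.98666 →hi
  mid=-2.78749 |R|=1.00332 →lo
  mid=-2.78194 |R|=0.99496 →hi
  mid=-2.78472 |R|=0.99913 →hi
  ...
  [-2.78541,-2.78524] ⇒ x*=-2.7853
Interval (-2.7853, 0).

(-2.7853, 0).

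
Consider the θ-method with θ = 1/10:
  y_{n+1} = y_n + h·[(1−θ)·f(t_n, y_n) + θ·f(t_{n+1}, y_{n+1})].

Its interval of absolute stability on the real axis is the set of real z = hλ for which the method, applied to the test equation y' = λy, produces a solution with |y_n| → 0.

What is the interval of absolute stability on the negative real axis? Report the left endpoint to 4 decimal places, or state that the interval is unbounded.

Test eqn y'=λy, z=hλ:
  y_{n+1} = y_n + z·[9/10·y_n + 1/10·y_{n+1}] ⇒ (1 − 1/10z)y_{n+1} = (1 + 9/10z)y_n
  R(z) = (1 + 9/10z)/(1 − 1/10z).

Boundary: |R(x)|=1, x<0.
x=-0.73: |R|=0.3197
R=−1: 1+9/10x = −1+1/10x ⇒ -4/5x=2 ⇒ x=2/(-4/5)=-2.5000
Confirm numerically:
  x=-2.450: |R|=0.96787 <1
  x=-2.400: |R|=0.93548 <1
  x=-2.016: |R|=0.67776 <1
  x=-2.999: |R|=1.30710 >1
  x=-2.663: |R|=1.10298 >1
  x=-2.539: |R|=1.02488 >1
Interval (-2.5000, 0).

z∈(-2.5000,0).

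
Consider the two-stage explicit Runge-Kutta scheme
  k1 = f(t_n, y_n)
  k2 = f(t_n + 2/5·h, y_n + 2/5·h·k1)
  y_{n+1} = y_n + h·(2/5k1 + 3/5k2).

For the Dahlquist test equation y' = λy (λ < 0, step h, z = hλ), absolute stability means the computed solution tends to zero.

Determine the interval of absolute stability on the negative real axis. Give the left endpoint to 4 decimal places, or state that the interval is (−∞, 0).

On y'=λy, z=hλ:
  k1=λy_n ⇒ h·k1=z·y_n;  k2=λ(1+2/5z)y_n ⇒ h·k2=z(1+2/5z)y_n
  y_{n+1}/y_n = 1 + 2/5z + 3/5z(1+2/5z) = 1 + z + 6/25z²
  ⇒ R(z) = 1 + z + 6/25z².

Solve |R(x)|<1 on ℝ⁻.
x=-0.63: |R|=0.4653
R=1: x+6/25x²=0 ⇒ x=−25/6=-4.1667; min R=1−1/(4·6/25)=-0.0417>−1
Confirm numerically:
  x=-3.867: |R|=0.72189 <1
  x=-3.734: |R|=0.61226 <1
  x=-2.098: |R|=0.04162 <1
  x=-4.687: |R|=1.58531 >1
  x=-4.445: |R|=1.29693 >1
  x=-4.379: |R|=1.22315 >1
So |R|<1 on (-4.1667, 0).

(-4.1667, 0).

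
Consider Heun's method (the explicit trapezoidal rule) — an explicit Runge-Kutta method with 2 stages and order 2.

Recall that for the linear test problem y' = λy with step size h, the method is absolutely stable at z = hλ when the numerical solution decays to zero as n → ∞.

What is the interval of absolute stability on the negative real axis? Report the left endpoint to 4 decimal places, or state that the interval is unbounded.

z∈(-2.0000,0).

Set f=λy, z=hλ:
  order 2, 2-stage ⇒ R(z)=1+z+z^2/2
  (e.g. R(-1.31)=0.54805, |R|=0.54805)

Need |R(x)|<1, x<0.
x=-1.31: |R|=0.5481
|R(-2.03)|=1.0304 |R(-1.5)|=0.6250 |R(-0.75)|=0.5312
Bisect:
  x_lo=-2.8381 |R|=2.1893  x_hi=-0.2123 |R|=0.8102
  mid=-1.52519 |R|=0.63791 →hi
  mid=-2.18163 |R|=1.19813 →lo
  mid=-1.85341 |R|=0.86416 →hi
  mid=-2.01752 |R|=1.01768 →lo
  mid=-1.93547 |R|=0.93755 →hi
  mid=-1.97650 |R|=0.97677 →hi
  mid=-1.99701 |R|=0.99701 →hi
  mid=-2.00727 |R|=1.00729 →lo
  mid=-2.00214 |R|=1.00214 →lo
  ...
  [-2.00005,-1.99989] ⇒ x*=-2.0000
Stable set (-2.0000, 0).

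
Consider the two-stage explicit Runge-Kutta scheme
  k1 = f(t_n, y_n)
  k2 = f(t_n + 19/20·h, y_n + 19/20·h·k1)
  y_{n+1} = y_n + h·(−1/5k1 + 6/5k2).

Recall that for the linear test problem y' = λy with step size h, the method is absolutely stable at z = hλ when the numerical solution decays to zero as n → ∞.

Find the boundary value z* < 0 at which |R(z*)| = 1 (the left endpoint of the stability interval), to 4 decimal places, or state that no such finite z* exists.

left endpoint -0.8772.

On y'=λy, z=hλ:
  k1=λy_n ⇒ h·k1=z·y_n;  k2=λ(1+19/20z)y_n ⇒ h·k2=z(1+19/20z)y_n
  y_{n+1}/y_n = 1 − 1/5z + 6/5z(1+19/20z) = 1 + z + 57/50z²
  so R(z) = 1 + z + 57/50z².

Need |R(x)|<1, x<0.
x=-0.76: |R|=0.8985
R=1: x+57/50x²=0 ⇒ x=−50/57=-0.8772; min R=1−1/(4·57/50)=0.7807>−1
Confirm numerically:
  x=-0.785: |R|=0.91750 <1
  x=-0.650: |R|=0.83165 <1
  x=-0.515: |R|=0.78736 <1
  x=-0.513: |R|=0.78701 <1
  x=-1.248: |R|=1.52755 >1
  x=-1.110: |R|=1.29459 >1
Stable set (-0.8772, 0).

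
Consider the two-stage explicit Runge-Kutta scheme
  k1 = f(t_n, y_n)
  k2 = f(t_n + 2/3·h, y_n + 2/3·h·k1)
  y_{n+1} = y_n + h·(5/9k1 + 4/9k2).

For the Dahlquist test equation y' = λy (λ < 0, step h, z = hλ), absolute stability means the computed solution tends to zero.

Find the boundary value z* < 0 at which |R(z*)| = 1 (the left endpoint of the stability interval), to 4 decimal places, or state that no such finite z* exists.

With y'=λy (z=hλ):
  k1=λy_n ⇒ h·k1=z·y_n;  k2=λ(1+2/3z)y_n ⇒ h·k2=z(1+2/3z)y_n
  y_{n+1}/y_n = 1 + 5/9z + 4/9z(1+2/3z) = 1 + z + 8/27z²
  R(z) = 1 + z + 8/27z².

Find x<0 with |R(x)|<1.
x=-1.7: |R|=0.1563
R=1: x+8/27x²=0 ⇒ x=−27/8=-3.3750; min R=1−1/(4·8/27)=0.1562>−1
Confirm numerically:
  x=-2.620: |R|=0.41390 <1
  x=-1.751: |R|=0.15744 <1
  x=-1.390: |R|=0.18247 <1
  x=-3.789: |R|=1.46478 >1
  x=-3.684: |R|=1.33729 >1
Stable set (-3.3750, 0).

left endpoint -3.3750.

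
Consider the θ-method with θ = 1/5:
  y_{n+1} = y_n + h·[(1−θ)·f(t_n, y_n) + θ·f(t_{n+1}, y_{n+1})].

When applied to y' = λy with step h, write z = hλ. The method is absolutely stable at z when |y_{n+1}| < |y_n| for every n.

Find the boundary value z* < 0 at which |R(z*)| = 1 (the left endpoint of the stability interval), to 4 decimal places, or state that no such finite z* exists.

Set f=λy, z=hλ:
  y_{n+1} = y_n + z·[4/5·y_n + 1/5·y_{n+1}] ⇒ (1 − 1/5z)y_{n+1} = (1 + 4/5z)y_n
  ⇒ R(z) = (1 + 4/5z)/(1 − 1/5z).

Boundary: |R(x)|=1, x<0.
x=-1.41: |R|=0.0998
R=−1: 1+4/5x = −1+1/5x ⇒ -3/5x=2 ⇒ x=2/(-3/5)=-3.3333
Confirm numerically:
  x=-3.070: |R|=0.90211 <1
  x=-2.852: |R|=0.81610 <1
  x=-2.509: |R|=0.67066 <1
  x=-1.511: |R|=0.16034 <1
  x=-3.754: |R|=1.14416 >1
  x=-3.646: |R|=1.10849 >1
Interval (-3.3333, 0).

z* = -3.3333.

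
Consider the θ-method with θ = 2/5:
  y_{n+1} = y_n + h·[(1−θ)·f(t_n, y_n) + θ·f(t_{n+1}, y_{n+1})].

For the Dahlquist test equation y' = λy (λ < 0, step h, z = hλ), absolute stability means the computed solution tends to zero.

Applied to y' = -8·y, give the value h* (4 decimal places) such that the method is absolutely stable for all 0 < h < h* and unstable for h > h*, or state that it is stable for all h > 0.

Test eqn y'=λy, z=hλ:
  y_{n+1} = y_n + z·[3/5·y_n + 2/5·y_{n+1}] ⇒ (1 − 2/5z)y_{n+1} = (1 + 3/5z)y_n
  R(z) = (1 + 3/5z)/(1 − 2/5z).

Solve |R(x)|<1 on ℝ⁻.
x=-0.71: |R|=0.4470
R=−1: 1+3/5x = −1+2/5x ⇒ -1/5x=2 ⇒ x=2/(-1/5)=-10.0000
Confirm numerically:
  x=-9.803: |R|=0.99199 <1
  x=-5.238: |R|=0.69230 <1
  x=-4.778: |R|=0.64125 <1
  x=-10.570: |R|=1.02181 >1
  x=-10.259: |R|=1.01015 >1
Interval (-10.0000, 0).

(-10.0000,0); λ=-8 ⇒ h* = (10)/8 = 1.2500.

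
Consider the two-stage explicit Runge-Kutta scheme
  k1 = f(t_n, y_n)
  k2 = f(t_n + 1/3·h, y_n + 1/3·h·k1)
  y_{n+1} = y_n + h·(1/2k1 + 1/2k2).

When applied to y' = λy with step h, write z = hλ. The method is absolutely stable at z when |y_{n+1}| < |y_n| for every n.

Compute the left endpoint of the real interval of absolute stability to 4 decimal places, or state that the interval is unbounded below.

Test eqn y'=λy, z=hλ:
  k1=λy_n ⇒ h·k1=z·y_n;  k2=λ(1+1/3z)y_n ⇒ h·k2=z(1+1/3z)y_n
  y_{n+1}/y_n = 1 + 1/2z + 1/2z(1+1/3z) = 1 + z + 1/6z²
  Hence R(z) = 1 + z + 1/6z².

Need |R(x)|<1, x<0.
x=-1.4: |R|=0.0733
R=1: x+1/6x²=0 ⇒ x=−6=-6.0000; min R=1−1/(4·1/6)=-0.5000>−1
Confirm numerically:
  x=-5.005: |R|=0.17000 <1
  x=-4.879: |R|=0.08844 <1
  x=-2.961: |R|=0.49975 <1
  x=-2.636: |R|=0.47792 <1
  x=-6.528: |R|=1.57446 >1
  x=-6.398: |R|=1.42440 >1
  x=-6.204: |R|=1.21094 >1
So |R|<1 on (-6.0000, 0).

left endpoint -6.0000.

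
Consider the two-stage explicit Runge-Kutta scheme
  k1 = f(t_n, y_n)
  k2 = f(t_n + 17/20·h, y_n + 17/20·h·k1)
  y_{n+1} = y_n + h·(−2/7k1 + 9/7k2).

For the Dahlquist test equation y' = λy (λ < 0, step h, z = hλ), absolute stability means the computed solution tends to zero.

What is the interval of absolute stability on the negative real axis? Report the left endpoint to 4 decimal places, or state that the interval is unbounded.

z∈(-0.9150,0).

With y'=λy (z=hλ):
  k1=λy_n ⇒ h·k1=z·y_n;  k2=λ(1+17/20z)y_n ⇒ h·k2=z(1+17/20z)y_n
  y_{n+1}/y_n = 1 − 2/7z + 9/7z(1+17/20z) = 1 + z + 153/140z²
  ⇒ R(z) = 1 + z + 153/140z².

Boundary: |R(x)|=1, x<0.
x=-1.45: |R|=1.8477
R=1: x+153/140x²=0 ⇒ x=−140/153=-0.9150; min R=1−1/(4·153/140)=0.7712>−1
Confirm numerically:
  x=-0.855: |R|=0.94391 <1
  x=-0.692: |R|=0.83133 <1
  x=-0.673: |R|=0.82199 <1
  x=-0.579: |R|=0.78737 <1
  x=-1.493: |R|=1.94303 >1
  x=-1.239: |R|=1.43867 >1
  x=-0.977: |R|=1.06616 >1
Stable set (-0.9150, 0).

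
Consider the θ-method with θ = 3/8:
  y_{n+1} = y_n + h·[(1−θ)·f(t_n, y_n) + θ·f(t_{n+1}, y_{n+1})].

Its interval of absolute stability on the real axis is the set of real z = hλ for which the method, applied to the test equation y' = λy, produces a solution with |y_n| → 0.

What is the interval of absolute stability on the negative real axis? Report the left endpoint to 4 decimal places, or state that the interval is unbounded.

Set f=λy, z=hλ:
  y_{n+1} = y_n + z·[5/8·y_n + 3/8·y_{n+1}] ⇒ (1 − 3/8z)y_{n+1} = (1 + 5/8z)y_n
  Hence R(z) = (1 + 5/8z)/(1 − 3/8z).

Boundary: |R(x)|=1, x<0.
x=-1.66: |R|=0.0231
R=−1: 1+5/8x = −1+3/8x ⇒ -1/4x=2 ⇒ x=2/(-1/4)=-8.0000
Confirm numerically:
  x=-6.306: |R|=0.87414 <1
  x=-6.194: |R|=0.86412 <1
  x=-5.922: |R|=0.83870 <1
  x=-4.862: |R|=0.72213 <1
  x=-8.319: |R|=1.01936 >1
  x=-8.317: |R|=1.01924 >1
Interval (-8.0000, 0).

(-8.0000, 0).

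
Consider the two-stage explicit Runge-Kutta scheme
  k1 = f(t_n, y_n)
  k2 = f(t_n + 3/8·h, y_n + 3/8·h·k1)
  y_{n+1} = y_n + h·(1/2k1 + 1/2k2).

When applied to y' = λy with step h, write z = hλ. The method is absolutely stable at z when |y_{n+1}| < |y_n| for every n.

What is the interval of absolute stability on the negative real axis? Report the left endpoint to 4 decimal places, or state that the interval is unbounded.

On y'=λy, z=hλ:
  k1=λy_n ⇒ h·k1=z·y_n;  k2=λ(1+3/8z)y_n ⇒ h·k2=z(1+3/8z)y_n
  y_{n+1}/y_n = 1 + 1/2z + 1/2z(1+3/8z) = 1 + z + 3/16z²
  so R(z) = 1 + z + 3/16z².

Find x<0 with |R(x)|<1.
x=-0.45: |R|=0.5880
R=1: x+3/16x²=0 ⇒ x=−16/3=-5.3333; min R=1−1/(4·3/16)=-0.3333>−1
Confirm numerically:
  x=-4.890: |R|=0.59352 <1
  x=-3.835: |R|=0.07740 <1
  x=-2.414: |R|=0.32136 <1
  x=-5.778: |R|=1.48174 >1
  x=-5.515: |R|=1.18785 >1
Interval (-5.3333, 0).

z∈(-5.3333,0).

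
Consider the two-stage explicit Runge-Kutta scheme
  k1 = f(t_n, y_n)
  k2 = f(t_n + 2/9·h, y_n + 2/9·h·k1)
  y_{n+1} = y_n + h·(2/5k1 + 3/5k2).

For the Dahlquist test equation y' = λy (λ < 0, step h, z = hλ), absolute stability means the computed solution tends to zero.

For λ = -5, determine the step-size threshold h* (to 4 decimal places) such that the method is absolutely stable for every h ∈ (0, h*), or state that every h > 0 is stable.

(-7.5000,0); λ=-5 ⇒ h* = (15/2)/5 = 1.5000.

Set f=λy, z=hλ:
  k1=λy_n ⇒ h·k1=z·y_n;  k2=λ(1+2/9z)y_n ⇒ h·k2=z(1+2/9z)y_n
  y_{n+1}/y_n = 1 + 2/5z + 3/5z(1+2/9z) = 1 + z + 2/15z²
  Hence R(z) = 1 + z + 2/15z².

Solve |R(x)|<1 on ℝ⁻.
x=-0.61: |R|=0.4396
R=1: x+2/15x²=0 ⇒ x=−15/2=-7.5000; min R=1−1/(4·2/15)=-0.8750>−1
Confirm numerically:
  x=-7.185: |R|=0.69823 <1
  x=-6.615: |R|=0.21943 <1
  x=-6.382: |R|=0.04866 <1
  x=-5.493: |R|=0.46993 <1
  x=-7.688: |R|=1.19271 >1
  x=-7.532: |R|=1.03214 >1
Stable set (-7.5000, 0).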